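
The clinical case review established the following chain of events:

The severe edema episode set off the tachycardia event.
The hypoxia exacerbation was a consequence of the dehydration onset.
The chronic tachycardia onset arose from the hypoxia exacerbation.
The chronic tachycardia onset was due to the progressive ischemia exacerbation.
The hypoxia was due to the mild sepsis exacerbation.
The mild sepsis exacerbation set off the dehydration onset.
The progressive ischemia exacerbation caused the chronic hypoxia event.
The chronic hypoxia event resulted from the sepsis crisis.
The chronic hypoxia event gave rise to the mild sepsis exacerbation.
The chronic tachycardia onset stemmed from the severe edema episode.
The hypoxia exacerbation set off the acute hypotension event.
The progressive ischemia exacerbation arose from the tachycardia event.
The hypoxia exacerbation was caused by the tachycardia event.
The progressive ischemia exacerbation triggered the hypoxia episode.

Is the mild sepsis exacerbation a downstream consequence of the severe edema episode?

There is a causal chain: the severe edema episode → the tachycardia event → the progressive ischemia exacerbation → the chronic hypoxia event → the mild sepsis exacerbation.

Yes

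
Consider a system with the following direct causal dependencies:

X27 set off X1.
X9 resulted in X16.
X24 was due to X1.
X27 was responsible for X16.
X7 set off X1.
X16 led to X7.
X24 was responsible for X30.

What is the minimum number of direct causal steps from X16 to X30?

4

Shortest chain: X16 → X7 → X1 → X24 → X30.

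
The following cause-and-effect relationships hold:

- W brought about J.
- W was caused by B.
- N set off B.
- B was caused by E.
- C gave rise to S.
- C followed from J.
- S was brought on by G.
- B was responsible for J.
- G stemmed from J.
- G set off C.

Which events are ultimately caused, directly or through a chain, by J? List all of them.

C, G, S

Direct effects: G, C.
2 steps out: S.
Not reachable from it: N, E, B, W.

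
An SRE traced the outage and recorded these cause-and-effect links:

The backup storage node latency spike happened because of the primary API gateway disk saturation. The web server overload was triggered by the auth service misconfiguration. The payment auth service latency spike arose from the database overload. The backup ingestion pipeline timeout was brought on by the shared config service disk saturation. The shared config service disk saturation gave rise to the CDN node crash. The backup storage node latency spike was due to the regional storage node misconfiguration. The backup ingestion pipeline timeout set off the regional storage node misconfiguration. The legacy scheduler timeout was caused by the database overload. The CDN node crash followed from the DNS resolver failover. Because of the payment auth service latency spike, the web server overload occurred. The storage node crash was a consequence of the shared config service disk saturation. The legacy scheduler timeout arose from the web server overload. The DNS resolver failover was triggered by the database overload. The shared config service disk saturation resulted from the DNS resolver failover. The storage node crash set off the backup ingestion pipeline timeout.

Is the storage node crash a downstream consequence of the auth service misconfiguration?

No

The auth service misconfiguration leads to the web server overload, the legacy scheduler timeout; the storage node crash is not among them.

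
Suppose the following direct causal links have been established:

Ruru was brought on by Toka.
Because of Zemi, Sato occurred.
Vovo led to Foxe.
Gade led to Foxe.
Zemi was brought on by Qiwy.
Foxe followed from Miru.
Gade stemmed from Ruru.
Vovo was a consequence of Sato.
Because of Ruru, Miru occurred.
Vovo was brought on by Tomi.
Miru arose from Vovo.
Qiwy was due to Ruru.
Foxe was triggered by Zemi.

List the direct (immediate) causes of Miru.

Ruru, Vovo

Upstream contributors include Toka, Tomi, Qiwy, Zemi, Sato, but only Ruru, Vovo feed directly into Miru.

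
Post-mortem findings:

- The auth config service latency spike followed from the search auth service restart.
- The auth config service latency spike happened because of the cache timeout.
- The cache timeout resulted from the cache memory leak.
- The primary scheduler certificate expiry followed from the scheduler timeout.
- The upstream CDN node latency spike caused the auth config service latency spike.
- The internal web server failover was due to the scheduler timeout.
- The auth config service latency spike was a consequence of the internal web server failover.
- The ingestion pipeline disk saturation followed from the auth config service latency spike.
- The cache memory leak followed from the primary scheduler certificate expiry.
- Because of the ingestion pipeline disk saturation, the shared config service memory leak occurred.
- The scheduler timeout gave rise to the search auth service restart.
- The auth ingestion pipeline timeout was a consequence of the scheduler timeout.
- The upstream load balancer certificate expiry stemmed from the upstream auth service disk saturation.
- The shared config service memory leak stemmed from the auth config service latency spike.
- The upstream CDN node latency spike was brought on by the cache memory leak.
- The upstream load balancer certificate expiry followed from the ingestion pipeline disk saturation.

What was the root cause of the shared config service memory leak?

Tracing upstream from the shared config service memory leak: the shared config service memory leak ← the auth config service latency spike ← the search auth service restart ← the scheduler timeout.
The scheduler timeout has no stated cause, so it is the root.

the scheduler timeout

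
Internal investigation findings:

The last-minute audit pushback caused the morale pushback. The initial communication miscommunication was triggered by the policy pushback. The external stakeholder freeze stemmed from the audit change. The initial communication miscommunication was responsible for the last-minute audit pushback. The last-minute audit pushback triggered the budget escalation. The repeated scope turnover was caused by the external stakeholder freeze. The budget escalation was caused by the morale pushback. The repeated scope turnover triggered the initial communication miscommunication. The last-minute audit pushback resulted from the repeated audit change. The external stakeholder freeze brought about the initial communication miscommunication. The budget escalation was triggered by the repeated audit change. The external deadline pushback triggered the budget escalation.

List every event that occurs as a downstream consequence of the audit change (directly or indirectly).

Direct effects: the external stakeholder freeze.
2 steps out: the repeated scope turnover, the initial communication miscommunication.
3 steps out: the last-minute audit pushback.
4 steps out: the morale pushback, the budget escalation.
Not reachable from it: the policy pushback, the repeated audit change, the external deadline pushback.

the budget escalation, the external stakeholder freeze, the initial communication miscommunication, the last-minute audit pushback, the morale pushback, the repeated scope turnover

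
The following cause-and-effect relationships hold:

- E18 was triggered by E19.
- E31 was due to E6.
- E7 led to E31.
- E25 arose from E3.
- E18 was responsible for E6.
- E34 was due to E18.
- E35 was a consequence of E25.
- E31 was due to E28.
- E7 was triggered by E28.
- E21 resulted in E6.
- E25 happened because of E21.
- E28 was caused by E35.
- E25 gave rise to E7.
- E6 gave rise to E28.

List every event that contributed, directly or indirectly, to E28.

Immediate causes of E28: E6, E35.
Further upstream: E19, E18, E3, E21, E25.

E18, E19, E21, E25, E3, E35, E6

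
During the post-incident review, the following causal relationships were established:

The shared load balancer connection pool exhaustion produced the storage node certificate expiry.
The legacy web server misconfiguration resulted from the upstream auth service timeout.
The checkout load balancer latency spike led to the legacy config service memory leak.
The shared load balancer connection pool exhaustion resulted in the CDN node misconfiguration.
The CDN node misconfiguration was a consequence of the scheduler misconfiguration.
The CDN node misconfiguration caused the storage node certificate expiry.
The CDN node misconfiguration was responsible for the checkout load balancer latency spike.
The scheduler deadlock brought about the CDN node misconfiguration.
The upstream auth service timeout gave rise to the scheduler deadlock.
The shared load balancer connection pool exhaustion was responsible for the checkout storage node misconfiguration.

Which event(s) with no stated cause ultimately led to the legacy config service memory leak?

Tracing upstream from the legacy config service memory leak: the legacy config service memory leak ← the checkout load balancer latency spike ← the CDN node misconfiguration ← the shared load balancer connection pool exhaustion.
A separate upstream branch: the legacy config service memory leak ← the checkout load balancer latency spike ← the CDN node misconfiguration ← the scheduler misconfiguration.
A separate upstream branch: the legacy config service memory leak ← the checkout load balancer latency spike ← the CDN node misconfiguration ← the scheduler deadlock ← the upstream auth service timeout.
Each of those chain origins has no stated cause.

the scheduler misconfiguration, the shared load balancer connection pool exhaustion, the upstream auth service timeout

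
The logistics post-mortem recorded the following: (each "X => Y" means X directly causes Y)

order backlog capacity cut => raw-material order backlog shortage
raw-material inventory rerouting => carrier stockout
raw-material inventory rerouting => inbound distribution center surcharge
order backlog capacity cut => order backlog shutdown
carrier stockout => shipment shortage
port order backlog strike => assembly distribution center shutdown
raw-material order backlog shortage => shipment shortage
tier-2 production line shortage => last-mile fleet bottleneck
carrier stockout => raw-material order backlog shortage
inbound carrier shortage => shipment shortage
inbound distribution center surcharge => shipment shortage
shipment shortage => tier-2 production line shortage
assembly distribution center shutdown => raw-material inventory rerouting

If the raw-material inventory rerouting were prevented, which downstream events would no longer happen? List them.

the carrier stockout, the inbound distribution center surcharge

Downstream of the raw-material inventory rerouting: the inbound distribution center surcharge, the carrier stockout, the raw-material order backlog shortage, the shipment shortage, the tier-2 production line shortage, the last-mile fleet bottleneck.
Of those, still caused via another path: the raw-material order backlog shortage, the shipment shortage, the tier-2 production line shortage, the last-mile fleet bottleneck.
The remainder have no surviving cause.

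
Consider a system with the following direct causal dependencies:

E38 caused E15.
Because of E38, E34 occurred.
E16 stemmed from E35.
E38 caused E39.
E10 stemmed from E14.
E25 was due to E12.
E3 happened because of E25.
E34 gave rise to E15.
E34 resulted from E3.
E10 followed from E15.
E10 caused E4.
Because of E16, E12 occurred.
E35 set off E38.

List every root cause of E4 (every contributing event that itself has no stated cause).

Tracing upstream from E4: E4 ← E10 ← E15 ← E38 ← E35.
A separate upstream branch: E4 ← E10 ← E14.
Each of those chain origins has no stated cause.

E14, E35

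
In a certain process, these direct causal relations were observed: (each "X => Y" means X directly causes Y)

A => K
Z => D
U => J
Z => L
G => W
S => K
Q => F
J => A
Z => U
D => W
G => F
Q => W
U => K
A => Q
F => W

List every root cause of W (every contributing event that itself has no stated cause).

Tracing upstream from W: W ← D ← Z.
A separate upstream branch: W ← G.
Each of those chain origins has no stated cause.

G, Z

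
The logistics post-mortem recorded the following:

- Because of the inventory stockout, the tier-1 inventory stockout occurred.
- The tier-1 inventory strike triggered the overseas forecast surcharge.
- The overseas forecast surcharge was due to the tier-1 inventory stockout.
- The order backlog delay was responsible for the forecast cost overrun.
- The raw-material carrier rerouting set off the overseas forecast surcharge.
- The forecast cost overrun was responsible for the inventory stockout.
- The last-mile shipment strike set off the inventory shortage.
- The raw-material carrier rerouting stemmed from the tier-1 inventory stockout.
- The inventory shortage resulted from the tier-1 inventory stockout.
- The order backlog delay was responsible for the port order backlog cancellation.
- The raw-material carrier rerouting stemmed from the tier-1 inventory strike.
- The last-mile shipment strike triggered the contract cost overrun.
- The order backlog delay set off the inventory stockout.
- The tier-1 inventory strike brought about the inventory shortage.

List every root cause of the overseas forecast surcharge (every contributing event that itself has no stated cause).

the order backlog delay, the tier-1 inventory strike

Tracing upstream from the overseas forecast surcharge: the overseas forecast surcharge ← the tier-1 inventory stockout ← the inventory stockout ← the order backlog delay.
A separate upstream branch: the overseas forecast surcharge ← the tier-1 inventory strike.
Each of those chain origins has no stated cause.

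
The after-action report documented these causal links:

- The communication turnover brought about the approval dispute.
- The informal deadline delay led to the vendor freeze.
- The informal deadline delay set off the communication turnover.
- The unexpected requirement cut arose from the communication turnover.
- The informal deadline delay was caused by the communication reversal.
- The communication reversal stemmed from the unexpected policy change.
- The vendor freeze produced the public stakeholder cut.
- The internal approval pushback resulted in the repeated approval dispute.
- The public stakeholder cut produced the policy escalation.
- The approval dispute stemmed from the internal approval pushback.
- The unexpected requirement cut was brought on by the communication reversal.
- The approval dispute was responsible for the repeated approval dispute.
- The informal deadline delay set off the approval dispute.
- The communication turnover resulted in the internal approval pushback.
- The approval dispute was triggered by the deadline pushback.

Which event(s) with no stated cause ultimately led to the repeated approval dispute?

Tracing upstream from the repeated approval dispute: the repeated approval dispute ← the approval dispute ← the informal deadline delay ← the communication reversal ← the unexpected policy change.
A separate upstream branch: the repeated approval dispute ← the approval dispute ← the deadline pushback.
Each of those chain origins has no stated cause.

the deadline pushback, the unexpected policy change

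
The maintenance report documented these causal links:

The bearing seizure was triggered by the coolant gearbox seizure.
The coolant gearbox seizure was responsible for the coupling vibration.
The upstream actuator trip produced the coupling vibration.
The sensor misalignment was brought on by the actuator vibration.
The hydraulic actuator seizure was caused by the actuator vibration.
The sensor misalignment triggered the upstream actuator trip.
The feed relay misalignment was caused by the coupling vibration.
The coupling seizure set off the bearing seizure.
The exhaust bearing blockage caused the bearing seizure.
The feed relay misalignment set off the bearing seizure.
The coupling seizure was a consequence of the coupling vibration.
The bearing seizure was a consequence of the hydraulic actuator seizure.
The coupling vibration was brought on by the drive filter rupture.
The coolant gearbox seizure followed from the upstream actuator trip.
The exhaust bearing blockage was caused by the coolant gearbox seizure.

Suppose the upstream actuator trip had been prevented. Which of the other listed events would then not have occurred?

the coolant gearbox seizure, the exhaust bearing blockage

Downstream of the upstream actuator trip: the coolant gearbox seizure, the coupling vibration, the coupling seizure, the feed relay misalignment, the exhaust bearing blockage, the bearing seizure.
Of those, still caused via another path: the coupling vibration, the coupling seizure, the feed relay misalignment, the bearing seizure.
The remainder have no surviving cause.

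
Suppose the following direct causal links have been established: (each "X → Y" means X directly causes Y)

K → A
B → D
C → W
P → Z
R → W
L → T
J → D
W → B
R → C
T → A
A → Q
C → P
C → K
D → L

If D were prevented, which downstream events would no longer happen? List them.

Downstream of D: L, T, A, Q.
Of those, still caused via another path: A, Q.
The remainder have no surviving cause.

L, T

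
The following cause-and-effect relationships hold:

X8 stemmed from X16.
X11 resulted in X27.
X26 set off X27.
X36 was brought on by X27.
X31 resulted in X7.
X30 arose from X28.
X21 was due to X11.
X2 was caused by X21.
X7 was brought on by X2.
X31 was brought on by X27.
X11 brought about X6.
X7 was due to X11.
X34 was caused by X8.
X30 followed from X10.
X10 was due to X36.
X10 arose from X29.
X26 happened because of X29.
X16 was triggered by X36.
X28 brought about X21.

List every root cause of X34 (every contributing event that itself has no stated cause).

X11, X29

Tracing upstream from X34: X34 ← X8 ← X16 ← X36 ← X27 ← X11.
A separate upstream branch: X34 ← X8 ← X16 ← X36 ← X27 ← X26 ← X29.
Each of those chain origins has no stated cause.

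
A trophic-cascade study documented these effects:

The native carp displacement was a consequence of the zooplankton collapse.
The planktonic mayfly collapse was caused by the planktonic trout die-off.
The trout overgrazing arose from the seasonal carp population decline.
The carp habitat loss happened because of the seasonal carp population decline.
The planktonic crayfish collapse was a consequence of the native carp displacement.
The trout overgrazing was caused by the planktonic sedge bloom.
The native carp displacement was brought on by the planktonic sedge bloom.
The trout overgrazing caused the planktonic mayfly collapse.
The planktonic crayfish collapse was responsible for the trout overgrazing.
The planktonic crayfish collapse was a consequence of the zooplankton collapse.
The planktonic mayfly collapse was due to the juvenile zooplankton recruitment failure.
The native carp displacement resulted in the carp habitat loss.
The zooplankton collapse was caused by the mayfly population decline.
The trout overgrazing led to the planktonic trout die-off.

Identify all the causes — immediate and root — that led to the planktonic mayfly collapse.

the juvenile zooplankton recruitment failure, the mayfly population decline, the native carp displacement, the planktonic crayfish collapse, the planktonic sedge bloom, the planktonic trout die-off, the seasonal carp population decline, the trout overgrazing, the zooplankton collapse

Immediate causes of the planktonic mayfly collapse: the trout overgrazing, the planktonic trout die-off, the juvenile zooplankton recruitment failure.
Further upstream: the seasonal carp population decline, the mayfly population decline, the planktonic sedge bloom, the zooplankton collapse, the native carp displacement, the planktonic crayfish collapse.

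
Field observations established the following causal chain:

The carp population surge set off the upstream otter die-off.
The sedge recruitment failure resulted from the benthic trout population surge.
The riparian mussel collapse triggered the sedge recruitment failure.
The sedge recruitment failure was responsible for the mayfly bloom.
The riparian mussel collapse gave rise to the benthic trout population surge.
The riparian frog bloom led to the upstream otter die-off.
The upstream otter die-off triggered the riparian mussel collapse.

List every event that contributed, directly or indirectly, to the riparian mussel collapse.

the carp population surge, the riparian frog bloom, the upstream otter die-off

Immediate cause of the riparian mussel collapse: the upstream otter die-off.
Further upstream: the carp population surge, the riparian frog bloom.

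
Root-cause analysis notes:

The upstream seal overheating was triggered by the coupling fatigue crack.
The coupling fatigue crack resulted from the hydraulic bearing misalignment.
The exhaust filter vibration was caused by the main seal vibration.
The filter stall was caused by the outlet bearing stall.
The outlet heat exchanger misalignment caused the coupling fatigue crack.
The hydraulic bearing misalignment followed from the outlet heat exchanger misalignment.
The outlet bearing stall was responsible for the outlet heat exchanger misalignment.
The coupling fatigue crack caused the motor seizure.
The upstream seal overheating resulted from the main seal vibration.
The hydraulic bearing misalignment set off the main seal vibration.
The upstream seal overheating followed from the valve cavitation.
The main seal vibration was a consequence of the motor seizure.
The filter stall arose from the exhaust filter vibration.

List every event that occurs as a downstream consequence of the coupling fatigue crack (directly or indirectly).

the exhaust filter vibration, the filter stall, the main seal vibration, the motor seizure, the upstream seal overheating

Direct effects: the motor seizure, the upstream seal overheating.
2 steps out: the main seal vibration.
3 steps out: the exhaust filter vibration.
4 steps out: the filter stall.
Not reachable from it: the outlet bearing stall, the outlet heat exchanger misalignment, the hydraulic bearing misalignment, the valve cavitation.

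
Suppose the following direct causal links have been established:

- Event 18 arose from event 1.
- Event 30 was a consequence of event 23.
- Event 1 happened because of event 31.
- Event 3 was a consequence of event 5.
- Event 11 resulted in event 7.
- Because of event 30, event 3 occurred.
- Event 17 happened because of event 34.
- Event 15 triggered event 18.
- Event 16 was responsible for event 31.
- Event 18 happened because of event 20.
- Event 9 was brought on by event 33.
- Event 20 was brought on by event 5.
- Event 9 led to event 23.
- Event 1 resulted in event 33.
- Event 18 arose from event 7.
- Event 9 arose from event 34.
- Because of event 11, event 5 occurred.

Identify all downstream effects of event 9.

event 23, event 3, event 30

Direct effects: event 23.
2 steps out: event 30.
3 steps out: event 3.
Not reachable from it: event 34, event 11, event 16, event 31, event 1, event 7, event 17, event 33, event 5, event 15, event 20, event 18.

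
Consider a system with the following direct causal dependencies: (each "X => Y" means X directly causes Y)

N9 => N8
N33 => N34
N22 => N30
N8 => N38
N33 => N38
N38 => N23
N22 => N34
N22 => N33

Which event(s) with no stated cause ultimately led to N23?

Tracing upstream from N23: N23 ← N38 ← N33 ← N22.
A separate upstream branch: N23 ← N38 ← N8 ← N9.
Each of those chain origins has no stated cause.

N22, N9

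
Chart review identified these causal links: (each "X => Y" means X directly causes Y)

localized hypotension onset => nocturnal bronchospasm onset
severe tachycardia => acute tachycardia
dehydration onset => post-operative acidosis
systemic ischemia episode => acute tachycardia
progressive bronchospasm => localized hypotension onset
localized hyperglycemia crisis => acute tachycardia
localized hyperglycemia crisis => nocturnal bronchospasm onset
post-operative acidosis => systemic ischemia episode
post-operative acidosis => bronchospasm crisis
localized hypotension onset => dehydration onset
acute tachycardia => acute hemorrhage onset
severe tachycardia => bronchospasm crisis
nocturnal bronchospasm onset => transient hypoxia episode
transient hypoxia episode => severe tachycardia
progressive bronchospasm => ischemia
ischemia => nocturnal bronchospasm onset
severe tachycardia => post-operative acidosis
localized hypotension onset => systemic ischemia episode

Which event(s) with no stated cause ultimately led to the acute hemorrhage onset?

the localized hyperglycemia crisis, the progressive bronchospasm

Tracing upstream from the acute hemorrhage onset: the acute hemorrhage onset ← the acute tachycardia ← the localized hyperglycemia crisis.
A separate upstream branch: the acute hemorrhage onset ← the acute tachycardia ← the systemic ischemia episode ← the localized hypotension onset ← the progressive bronchospasm.
Each of those chain origins has no stated cause.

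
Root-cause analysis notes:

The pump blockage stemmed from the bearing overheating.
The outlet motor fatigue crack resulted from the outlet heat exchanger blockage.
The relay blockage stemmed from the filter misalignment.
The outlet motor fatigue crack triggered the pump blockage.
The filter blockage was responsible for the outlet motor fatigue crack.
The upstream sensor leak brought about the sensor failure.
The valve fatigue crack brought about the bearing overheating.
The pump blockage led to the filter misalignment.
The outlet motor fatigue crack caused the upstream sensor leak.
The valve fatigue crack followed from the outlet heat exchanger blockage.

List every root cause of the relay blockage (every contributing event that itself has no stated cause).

Tracing upstream from the relay blockage: the relay blockage ← the filter misalignment ← the pump blockage ← the outlet motor fatigue crack ← the outlet heat exchanger blockage.
A separate upstream branch: the relay blockage ← the filter misalignment ← the pump blockage ← the outlet motor fatigue crack ← the filter blockage.
Each of those chain origins has no stated cause.

the filter blockage, the outlet heat exchanger blockage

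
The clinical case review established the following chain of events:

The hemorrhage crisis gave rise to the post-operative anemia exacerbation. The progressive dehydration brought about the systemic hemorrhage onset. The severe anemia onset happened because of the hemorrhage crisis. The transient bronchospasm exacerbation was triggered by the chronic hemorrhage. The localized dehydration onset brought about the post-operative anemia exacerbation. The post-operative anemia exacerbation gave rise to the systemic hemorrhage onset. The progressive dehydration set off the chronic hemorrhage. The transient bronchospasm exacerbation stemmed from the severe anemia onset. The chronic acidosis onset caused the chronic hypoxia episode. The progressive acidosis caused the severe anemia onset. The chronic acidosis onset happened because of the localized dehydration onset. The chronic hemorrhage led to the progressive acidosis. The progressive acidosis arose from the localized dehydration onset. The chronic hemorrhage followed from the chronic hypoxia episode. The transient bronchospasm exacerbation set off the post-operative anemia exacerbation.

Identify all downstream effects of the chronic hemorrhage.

Direct effects: the progressive acidosis, the transient bronchospasm exacerbation.
2 steps out: the severe anemia onset, the post-operative anemia exacerbation.
3 steps out: the systemic hemorrhage onset.
Not reachable from it: the localized dehydration onset, the progressive dehydration, the chronic acidosis onset, the hemorrhage crisis, the chronic hypoxia episode.

the post-operative anemia exacerbation, the progressive acidosis, the severe anemia onset, the systemic hemorrhage onset, the transient bronchospasm exacerbation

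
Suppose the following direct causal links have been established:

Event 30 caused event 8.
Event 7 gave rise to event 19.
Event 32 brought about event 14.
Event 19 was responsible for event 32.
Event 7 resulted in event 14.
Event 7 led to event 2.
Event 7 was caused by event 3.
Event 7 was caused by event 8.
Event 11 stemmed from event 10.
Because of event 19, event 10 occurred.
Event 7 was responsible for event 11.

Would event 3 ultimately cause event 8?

No

Event 3 leads to event 7, event 19, event 10, event 32, event 14, event 11, event 2; event 8 is not among them.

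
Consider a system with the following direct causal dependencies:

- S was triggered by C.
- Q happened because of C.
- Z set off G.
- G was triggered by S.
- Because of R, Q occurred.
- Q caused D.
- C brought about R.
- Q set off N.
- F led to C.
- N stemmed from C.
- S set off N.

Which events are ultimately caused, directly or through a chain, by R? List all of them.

Direct effects: Q.
2 steps out: D, N.
Not reachable from it: F, C, S, Z, G.

D, N, Q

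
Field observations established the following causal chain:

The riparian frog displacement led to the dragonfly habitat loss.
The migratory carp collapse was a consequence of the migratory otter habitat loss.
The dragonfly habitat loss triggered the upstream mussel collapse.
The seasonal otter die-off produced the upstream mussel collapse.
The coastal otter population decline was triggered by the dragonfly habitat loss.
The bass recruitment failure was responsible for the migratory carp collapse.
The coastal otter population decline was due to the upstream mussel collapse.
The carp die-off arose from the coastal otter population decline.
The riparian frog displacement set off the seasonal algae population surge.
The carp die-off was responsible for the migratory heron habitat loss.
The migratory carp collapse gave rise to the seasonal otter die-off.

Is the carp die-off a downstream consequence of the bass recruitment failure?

There is a causal chain: the bass recruitment failure → the migratory carp collapse → the seasonal otter die-off → the upstream mussel collapse → the coastal otter population decline → the carp die-off.

Yes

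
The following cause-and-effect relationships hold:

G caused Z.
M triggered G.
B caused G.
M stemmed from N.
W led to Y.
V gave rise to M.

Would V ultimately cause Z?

Yes

There is a causal chain: V → M → G → Z.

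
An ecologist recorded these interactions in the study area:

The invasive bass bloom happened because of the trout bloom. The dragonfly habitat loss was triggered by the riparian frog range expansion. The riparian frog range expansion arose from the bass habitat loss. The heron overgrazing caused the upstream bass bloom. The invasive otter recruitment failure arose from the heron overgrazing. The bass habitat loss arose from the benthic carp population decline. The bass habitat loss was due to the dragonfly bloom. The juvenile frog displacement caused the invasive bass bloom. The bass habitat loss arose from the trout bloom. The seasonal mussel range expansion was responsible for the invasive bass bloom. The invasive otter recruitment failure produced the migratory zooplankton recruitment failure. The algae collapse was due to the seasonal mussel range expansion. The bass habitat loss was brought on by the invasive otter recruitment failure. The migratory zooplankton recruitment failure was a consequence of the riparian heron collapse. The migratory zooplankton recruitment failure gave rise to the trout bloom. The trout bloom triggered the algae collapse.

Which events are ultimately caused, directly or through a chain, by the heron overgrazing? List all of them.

the algae collapse, the bass habitat loss, the dragonfly habitat loss, the invasive bass bloom, the invasive otter recruitment failure, the migratory zooplankton recruitment failure, the riparian frog range expansion, the trout bloom, the upstream bass bloom

Direct effects: the upstream bass bloom, the invasive otter recruitment failure.
2 steps out: the migratory zooplankton recruitment failure, the bass habitat loss.
3 steps out: the trout bloom, the riparian frog range expansion.
4 steps out: the invasive bass bloom, the dragonfly habitat loss, the algae collapse.
Not reachable from it: the dragonfly bloom, the benthic carp population decline, the juvenile frog displacement, the riparian heron collapse, the seasonal mussel range expansion.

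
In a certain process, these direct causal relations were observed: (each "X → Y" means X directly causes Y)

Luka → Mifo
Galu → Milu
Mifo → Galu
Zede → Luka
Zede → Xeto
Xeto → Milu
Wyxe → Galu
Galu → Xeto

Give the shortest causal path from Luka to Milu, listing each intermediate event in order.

Luka → Mifo → Galu → Milu

Luka → Mifo
Mifo → Galu
Galu → Milu
Length: 3 steps.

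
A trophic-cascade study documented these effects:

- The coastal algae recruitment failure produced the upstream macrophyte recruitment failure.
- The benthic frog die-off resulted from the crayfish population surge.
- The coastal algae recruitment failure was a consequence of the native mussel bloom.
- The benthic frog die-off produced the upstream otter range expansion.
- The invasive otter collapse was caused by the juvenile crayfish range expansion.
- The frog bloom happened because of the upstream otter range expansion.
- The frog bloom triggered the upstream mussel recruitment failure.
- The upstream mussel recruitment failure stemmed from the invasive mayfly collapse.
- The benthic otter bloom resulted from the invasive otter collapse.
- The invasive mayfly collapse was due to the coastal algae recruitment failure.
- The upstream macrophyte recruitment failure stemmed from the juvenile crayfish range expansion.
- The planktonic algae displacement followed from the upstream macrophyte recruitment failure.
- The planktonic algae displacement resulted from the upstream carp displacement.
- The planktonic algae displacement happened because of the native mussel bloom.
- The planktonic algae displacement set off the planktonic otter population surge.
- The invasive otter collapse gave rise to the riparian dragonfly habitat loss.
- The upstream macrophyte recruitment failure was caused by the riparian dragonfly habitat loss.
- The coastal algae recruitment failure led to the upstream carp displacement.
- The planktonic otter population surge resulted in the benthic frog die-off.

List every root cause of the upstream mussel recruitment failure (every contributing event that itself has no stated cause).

Tracing upstream from the upstream mussel recruitment failure: the upstream mussel recruitment failure ← the frog bloom ← the upstream otter range expansion ← the benthic frog die-off ← the planktonic otter population surge ← the planktonic algae displacement ← the upstream macrophyte recruitment failure ← the juvenile crayfish range expansion.
A separate upstream branch: the upstream mussel recruitment failure ← the invasive mayfly collapse ← the coastal algae recruitment failure ← the native mussel bloom.
A separate upstream branch: the upstream mussel recruitment failure ← the frog bloom ← the upstream otter range expansion ← the benthic frog die-off ← the crayfish population surge.
Each of those chain origins has no stated cause.

the crayfish population surge, the juvenile crayfish range expansion, the native mussel bloom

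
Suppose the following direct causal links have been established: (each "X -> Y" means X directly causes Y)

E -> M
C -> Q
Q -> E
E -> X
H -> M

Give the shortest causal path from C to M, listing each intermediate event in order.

C → Q → E → M

C → Q
Q → E
E → M
Length: 3 steps.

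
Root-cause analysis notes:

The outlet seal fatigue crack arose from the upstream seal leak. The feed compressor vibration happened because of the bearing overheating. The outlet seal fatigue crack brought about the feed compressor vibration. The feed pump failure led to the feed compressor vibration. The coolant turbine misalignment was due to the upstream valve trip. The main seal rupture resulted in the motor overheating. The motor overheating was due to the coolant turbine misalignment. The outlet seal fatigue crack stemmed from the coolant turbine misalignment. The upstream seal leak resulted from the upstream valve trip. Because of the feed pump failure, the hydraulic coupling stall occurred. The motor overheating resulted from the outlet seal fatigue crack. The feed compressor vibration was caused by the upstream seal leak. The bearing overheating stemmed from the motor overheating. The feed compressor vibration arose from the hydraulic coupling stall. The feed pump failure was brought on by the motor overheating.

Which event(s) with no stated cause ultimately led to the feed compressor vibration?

Tracing upstream from the feed compressor vibration: the feed compressor vibration ← the upstream seal leak ← the upstream valve trip.
A separate upstream branch: the feed compressor vibration ← the feed pump failure ← the motor overheating ← the main seal rupture.
Each of those chain origins has no stated cause.

the main seal rupture, the upstream valve trip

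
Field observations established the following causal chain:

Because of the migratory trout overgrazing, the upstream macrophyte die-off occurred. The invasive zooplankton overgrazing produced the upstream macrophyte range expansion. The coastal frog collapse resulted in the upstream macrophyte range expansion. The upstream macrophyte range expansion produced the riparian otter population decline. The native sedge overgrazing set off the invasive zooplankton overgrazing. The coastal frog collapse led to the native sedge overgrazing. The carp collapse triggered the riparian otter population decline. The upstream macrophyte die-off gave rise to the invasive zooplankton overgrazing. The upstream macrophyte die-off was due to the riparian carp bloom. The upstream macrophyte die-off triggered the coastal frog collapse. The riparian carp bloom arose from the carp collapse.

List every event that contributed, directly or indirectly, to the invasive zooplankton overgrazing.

Immediate causes of the invasive zooplankton overgrazing: the upstream macrophyte die-off, the native sedge overgrazing.
Further upstream: the carp collapse, the riparian carp bloom, the coastal frog collapse, the migratory trout overgrazing.

the carp collapse, the coastal frog collapse, the migratory trout overgrazing, the native sedge overgrazing, the riparian carp bloom, the upstream macrophyte die-off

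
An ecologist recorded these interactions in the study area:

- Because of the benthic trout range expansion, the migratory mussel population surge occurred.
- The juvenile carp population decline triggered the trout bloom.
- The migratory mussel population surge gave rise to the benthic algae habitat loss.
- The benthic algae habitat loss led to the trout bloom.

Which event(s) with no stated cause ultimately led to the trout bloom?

Tracing upstream from the trout bloom: the trout bloom ← the juvenile carp population decline.
A separate upstream branch: the trout bloom ← the benthic algae habitat loss ← the migratory mussel population surge ← the benthic trout range expansion.
Each of those chain origins has no stated cause.

the benthic trout range expansion, the juvenile carp population decline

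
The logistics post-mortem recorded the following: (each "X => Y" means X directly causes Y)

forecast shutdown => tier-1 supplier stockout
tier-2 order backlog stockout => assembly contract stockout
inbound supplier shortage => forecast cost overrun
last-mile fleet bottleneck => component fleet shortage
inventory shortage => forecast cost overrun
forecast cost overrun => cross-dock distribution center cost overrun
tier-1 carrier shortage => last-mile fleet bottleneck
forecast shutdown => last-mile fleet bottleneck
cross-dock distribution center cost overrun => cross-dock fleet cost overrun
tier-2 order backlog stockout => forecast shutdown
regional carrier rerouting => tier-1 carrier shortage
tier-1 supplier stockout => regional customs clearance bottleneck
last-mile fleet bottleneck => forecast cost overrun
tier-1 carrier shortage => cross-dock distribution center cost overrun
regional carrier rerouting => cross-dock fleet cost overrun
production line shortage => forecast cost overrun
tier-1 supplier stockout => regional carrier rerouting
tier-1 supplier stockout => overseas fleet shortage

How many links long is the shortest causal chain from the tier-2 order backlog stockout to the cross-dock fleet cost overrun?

4

Shortest chain: the tier-2 order backlog stockout → the forecast shutdown → the tier-1 supplier stockout → the regional carrier rerouting → the cross-dock fleet cost overrun.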